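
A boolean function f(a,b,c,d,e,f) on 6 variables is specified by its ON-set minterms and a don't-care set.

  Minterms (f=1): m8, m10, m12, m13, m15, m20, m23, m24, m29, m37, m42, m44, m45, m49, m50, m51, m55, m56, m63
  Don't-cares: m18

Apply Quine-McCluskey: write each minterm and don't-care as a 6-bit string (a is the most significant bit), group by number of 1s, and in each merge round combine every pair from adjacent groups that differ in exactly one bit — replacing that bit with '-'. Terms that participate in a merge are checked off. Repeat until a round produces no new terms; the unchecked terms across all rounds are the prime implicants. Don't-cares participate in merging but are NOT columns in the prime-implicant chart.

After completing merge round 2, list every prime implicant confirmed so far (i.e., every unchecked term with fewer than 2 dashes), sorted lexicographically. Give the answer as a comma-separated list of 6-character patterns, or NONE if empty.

-01010, -10010, -10111, -11000, 0-1000, 0-1101, 001-00, 0010-0, 0011-1, 010100, 10-101, 11-111, 110-11, 1100-1, 11001-

[col 0] 001000*, 001010*, 001100*, 001101*, 001111*, 010010*, 010100, 010111*, 011000*, 011101*, 100101*, 101010*, 101100*, 101101*, 110001*, 110010*, 110011*, 110111*, 111000*, 111111*
[col 1] -01010, -01100*, -01101*, -10010, -10111, -11000, 0-1000, 0-1101, 001-00, 0010-0, 0011-1, 00110-*, 10-101, 10110-*, 11-111, 110-11, 1100-1, 11001-
[col 2] -0110-
Prime implicants: -01010, -0110-, -10010, -10111, -11000, 0-1000, 0-1101, 001-00, 0010-0, 0011-1, 010100, 10-101, 11-111, 110-11, 1100-1, 11001-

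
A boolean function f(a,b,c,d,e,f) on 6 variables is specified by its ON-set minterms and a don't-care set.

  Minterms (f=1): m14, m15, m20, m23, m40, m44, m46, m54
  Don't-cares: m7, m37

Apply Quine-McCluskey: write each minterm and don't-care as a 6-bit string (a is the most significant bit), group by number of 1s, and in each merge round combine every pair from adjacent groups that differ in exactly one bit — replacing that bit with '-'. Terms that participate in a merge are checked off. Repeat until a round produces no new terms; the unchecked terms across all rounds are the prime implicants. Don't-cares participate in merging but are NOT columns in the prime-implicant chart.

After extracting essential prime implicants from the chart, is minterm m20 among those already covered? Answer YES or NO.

YES

size-2^0 implicants → 000111(✓)  001110(✓)  001111(✓)  010100  010111(✓)  100101  101000(✓)  101100(✓)  101110(✓)  110110
size-2^1 implicants → -01110  0-0111  00-111  00111-  101-00  1011-0
Unchecked terms (primes): -01110, 0-0111, 00-111, 00111-, 010100, 100101, 101-00, 1011-0, 110110
Minterm coverage:
  m14 ⊆ -01110,00111-
  m15 ⊆ 00-111,00111-
  m20 ⊆ 010100 [E]
  m23 ⊆ 0-0111 [E]
  m40 ⊆ 101-00 [E]
  m44 ⊆ 101-00,1011-0
  m46 ⊆ -01110,1011-0
  m54 ⊆ 110110 [E]
E = {0-0111, 010100, 101-00, 110110}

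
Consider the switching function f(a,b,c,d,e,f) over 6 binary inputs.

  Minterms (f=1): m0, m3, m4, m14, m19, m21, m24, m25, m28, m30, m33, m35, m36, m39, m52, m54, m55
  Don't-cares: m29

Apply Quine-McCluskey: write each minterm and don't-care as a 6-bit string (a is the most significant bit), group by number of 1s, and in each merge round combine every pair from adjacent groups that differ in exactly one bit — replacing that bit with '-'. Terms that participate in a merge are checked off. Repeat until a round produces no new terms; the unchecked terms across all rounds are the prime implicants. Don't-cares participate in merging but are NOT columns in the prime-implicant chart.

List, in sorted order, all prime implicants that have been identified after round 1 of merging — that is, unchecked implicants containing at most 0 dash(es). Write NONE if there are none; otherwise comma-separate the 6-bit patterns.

NONE

Round 0: 000000✓ 000011✓ 000100✓ 001110✓ 010011✓ 010101✓ 011000✓ 011001✓ 011100✓ 011101✓ 011110✓ 100001✓ 100011✓ 100100✓ 100111✓ 110100✓ 110110✓ 110111✓
Round 1: -00011 -00100 0-0011 0-1110 000-00 01-101 011-00✓ 011-01✓ 01100-✓ 0111-0 01110-✓ 1-0100 1-0111 100-11 1000-1 1101-0 11011-
Round 2: 011-0-
PIs = {-00011, -00100, 0-0011, 0-1110, 000-00, 01-101, 011-0-, 0111-0, 1-0100, 1-0111, 100-11, 1000-1, 1101-0, 11011-}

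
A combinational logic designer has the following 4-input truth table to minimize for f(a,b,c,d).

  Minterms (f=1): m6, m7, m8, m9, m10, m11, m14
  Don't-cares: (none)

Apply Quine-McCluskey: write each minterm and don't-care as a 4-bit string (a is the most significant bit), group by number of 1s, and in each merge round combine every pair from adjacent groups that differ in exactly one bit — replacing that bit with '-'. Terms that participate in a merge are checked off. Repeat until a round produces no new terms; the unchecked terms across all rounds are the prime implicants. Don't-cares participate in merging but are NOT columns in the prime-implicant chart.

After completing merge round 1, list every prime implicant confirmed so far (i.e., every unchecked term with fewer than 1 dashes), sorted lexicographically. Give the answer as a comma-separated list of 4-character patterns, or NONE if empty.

[col 0] 0110*, 0111*, 1000*, 1001*, 1010*, 1011*, 1110*
[col 1] -110, 011-, 1-10, 10-0*, 10-1*, 100-*, 101-*
[col 2] 10--
Prime implicants: -110, 011-, 1-10, 10--

NONE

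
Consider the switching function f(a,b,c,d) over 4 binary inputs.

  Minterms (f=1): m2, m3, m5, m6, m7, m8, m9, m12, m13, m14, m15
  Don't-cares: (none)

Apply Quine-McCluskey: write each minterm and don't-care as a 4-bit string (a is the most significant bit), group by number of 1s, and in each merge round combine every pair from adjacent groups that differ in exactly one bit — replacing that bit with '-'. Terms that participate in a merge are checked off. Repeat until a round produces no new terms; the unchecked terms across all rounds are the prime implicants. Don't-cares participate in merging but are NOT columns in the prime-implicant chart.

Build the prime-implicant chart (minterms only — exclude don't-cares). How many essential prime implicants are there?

Round 0: 0010✓ 0011✓ 0101✓ 0110✓ 0111✓ 1000✓ 1001✓ 1100✓ 1101✓ 1110✓ 1111✓
Round 1: -101✓ -110✓ -111✓ 0-10✓ 0-11✓ 001-✓ 01-1✓ 011-✓ 1-00✓ 1-01✓ 100-✓ 11-0✓ 11-1✓ 110-✓ 111-✓
Round 2: -1-1 -11- 0-1- 1-0- 11--
PIs = {-1-1, -11-, 0-1-, 1-0-, 11--}
Coverage chart:
  m2: 0-1- ←essential
  m3: 0-1- ←essential
  m5: -1-1 ←essential
  m6: -11-,0-1-
  m7: -1-1,-11-,0-1-
  m8: 1-0- ←essential
  m9: 1-0- ←essential
  m12: 1-0-,11--
  m13: -1-1,1-0-,11--
  m14: -11-,11--
  m15: -1-1,-11-,11--
Essential: -1-1, 0-1-, 1-0-

3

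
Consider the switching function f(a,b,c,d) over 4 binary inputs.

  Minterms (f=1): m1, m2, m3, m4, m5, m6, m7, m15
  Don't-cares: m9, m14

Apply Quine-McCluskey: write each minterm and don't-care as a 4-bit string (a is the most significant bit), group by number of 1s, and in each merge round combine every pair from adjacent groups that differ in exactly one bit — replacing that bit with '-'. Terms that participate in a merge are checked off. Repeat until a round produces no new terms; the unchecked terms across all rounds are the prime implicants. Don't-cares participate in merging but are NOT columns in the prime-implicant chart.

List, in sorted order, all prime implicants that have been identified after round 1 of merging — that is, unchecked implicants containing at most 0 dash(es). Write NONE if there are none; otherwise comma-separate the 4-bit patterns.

NONE

[col 0] 0001*, 0010*, 0011*, 0100*, 0101*, 0110*, 0111*, 1001*, 1110*, 1111*
[col 1] -001, -110*, -111*, 0-01*, 0-10*, 0-11*, 00-1*, 001-*, 01-0*, 01-1*, 010-*, 011-*, 111-*
[col 2] -11-, 0--1, 0-1-, 01--
Prime implicants: -001, -11-, 0--1, 0-1-, 01--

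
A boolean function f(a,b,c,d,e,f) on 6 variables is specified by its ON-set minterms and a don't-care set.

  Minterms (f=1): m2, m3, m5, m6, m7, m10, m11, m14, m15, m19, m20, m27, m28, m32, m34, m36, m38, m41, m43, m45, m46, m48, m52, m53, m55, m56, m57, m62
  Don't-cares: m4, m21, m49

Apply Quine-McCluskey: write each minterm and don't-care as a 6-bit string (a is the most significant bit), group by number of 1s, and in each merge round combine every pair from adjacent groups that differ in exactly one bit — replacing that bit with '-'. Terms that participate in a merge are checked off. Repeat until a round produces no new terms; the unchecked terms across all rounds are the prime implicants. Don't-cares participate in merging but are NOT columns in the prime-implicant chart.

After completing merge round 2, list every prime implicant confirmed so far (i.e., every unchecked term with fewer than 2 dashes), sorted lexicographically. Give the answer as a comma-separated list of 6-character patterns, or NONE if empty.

size-2^0 implicants → 000010(✓)  000011(✓)  000100(✓)  000101(✓)  000110(✓)  000111(✓)  001010(✓)  001011(✓)  001110(✓)  001111(✓)  010011(✓)  010100(✓)  010101(✓)  011011(✓)  011100(✓)  100000(✓)  100010(✓)  100100(✓)  100110(✓)  101001(✓)  101011(✓)  101101(✓)  101110(✓)  110000(✓)  110001(✓)  110100(✓)  110101(✓)  110111(✓)  111000(✓)  111001(✓)  111110(✓)
size-2^1 implicants → -00010(✓)  -00100(✓)  -00110(✓)  -01011  -01110(✓)  -10100(✓)  -10101(✓)  0-0011(✓)  0-0100(✓)  0-0101(✓)  0-1011(✓)  00-010(✓)  00-011(✓)  00-110(✓)  00-111(✓)  000-10(✓)  000-11(✓)  00001-(✓)  0001-0(✓)  0001-1(✓)  00010-(✓)  00011-(✓)  001-10(✓)  001-11(✓)  00101-(✓)  00111-(✓)  01-011(✓)  01-100  01010-(✓)  1-0000(✓)  1-0100(✓)  1-1001  1-1110  10-110(✓)  100-00(✓)  100-10(✓)  1000-0(✓)  1001-0(✓)  101-01  1010-1  11-000(✓)  11-001(✓)  110-00(✓)  110-01(✓)  11000-(✓)  1101-1  11010-(✓)  11100-(✓)
size-2^2 implicants → --0100  -0-110  -00-10  -001-0  -1010-  0--011  0-010-  00--10(✓)  00--11(✓)  00-01-(✓)  00-11-(✓)  000-1-(✓)  0001--  001-1-(✓)  1-0-00  100--0  11-00-  110-0-
size-2^3 implicants → 00--1-
Unchecked terms (primes): --0100, -0-110, -00-10, -001-0, -01011, -1010-, 0--011, 0-010-, 00--1-, 0001--, 01-100, 1-0-00, 1-1001, 1-1110, 100--0, 101-01, 1010-1, 11-00-, 110-0-, 1101-1

-01011, 01-100, 1-1001, 1-1110, 101-01, 1010-1, 1101-1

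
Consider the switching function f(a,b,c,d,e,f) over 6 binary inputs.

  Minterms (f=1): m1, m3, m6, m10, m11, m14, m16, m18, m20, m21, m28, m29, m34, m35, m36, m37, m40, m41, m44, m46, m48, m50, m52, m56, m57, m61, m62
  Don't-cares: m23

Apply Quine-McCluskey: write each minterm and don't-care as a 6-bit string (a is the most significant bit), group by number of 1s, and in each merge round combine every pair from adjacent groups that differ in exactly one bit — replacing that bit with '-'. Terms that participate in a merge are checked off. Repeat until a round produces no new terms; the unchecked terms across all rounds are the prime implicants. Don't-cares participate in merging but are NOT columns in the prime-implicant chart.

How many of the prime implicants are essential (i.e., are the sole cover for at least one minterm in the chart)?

7

Round 0: 000001✓ 000011✓ 000110✓ 001010✓ 001011✓ 001110✓ 010000✓ 010010✓ 010100✓ 010101✓ 010111✓ 011100✓ 011101✓ 100010✓ 100011✓ 100100✓ 100101✓ 101000✓ 101001✓ 101100✓ 101110✓ 110000✓ 110010✓ 110100✓ 111000✓ 111001✓ 111101✓ 111110✓
Round 1: -00011 -01110 -10000✓ -10010✓ -10100✓ -11101 00-011 00-110 0000-1 001-10 00101- 01-100✓ 01-101✓ 010-00✓ 0100-0✓ 0101-1 01010-✓ 01110-✓ 1-0010 1-0100 1-1000✓ 1-1001✓ 1-1110 10-100 10001- 10010- 101-00 10100-✓ 1011-0 11-000 110-00✓ 1100-0✓ 111-01 11100-✓
Round 2: -10-00 -100-0 01-10- 1-100-
PIs = {-00011, -01110, -10-00, -100-0, -11101, 00-011, 00-110, 0000-1, 001-10, 00101-, 01-10-, 0101-1, 1-0010, 1-0100, 1-100-, 1-1110, 10-100, 10001-, 10010-, 101-00, 1011-0, 11-000, 111-01}
Coverage chart:
  m1: 0000-1 ←essential
  m3: -00011,00-011,0000-1
  m6: 00-110 ←essential
  m10: 001-10,00101-
  m11: 00-011,00101-
  m14: -01110,00-110,001-10
  m16: -10-00,-100-0
  m18: -100-0 ←essential
  m20: -10-00,01-10-
  m21: 01-10-,0101-1
  m28: 01-10- ←essential
  m29: -11101,01-10-
  m34: 1-0010,10001-
  m35: -00011,10001-
  m36: 1-0100,10-100,10010-
  m37: 10010- ←essential
  m40: 1-100-,101-00
  m41: 1-100- ←essential
  m44: 10-100,101-00,1011-0
  m46: -01110,1-1110,1011-0
  m48: -10-00,-100-0,11-000
  m50: -100-0,1-0010
  m52: -10-00,1-0100
  m56: 1-100-,11-000
  m57: 1-100-,111-01
  m61: -11101,111-01
  m62: 1-1110 ←essential
Essential: -100-0, 00-110, 0000-1, 01-10-, 1-100-, 1-1110, 10010-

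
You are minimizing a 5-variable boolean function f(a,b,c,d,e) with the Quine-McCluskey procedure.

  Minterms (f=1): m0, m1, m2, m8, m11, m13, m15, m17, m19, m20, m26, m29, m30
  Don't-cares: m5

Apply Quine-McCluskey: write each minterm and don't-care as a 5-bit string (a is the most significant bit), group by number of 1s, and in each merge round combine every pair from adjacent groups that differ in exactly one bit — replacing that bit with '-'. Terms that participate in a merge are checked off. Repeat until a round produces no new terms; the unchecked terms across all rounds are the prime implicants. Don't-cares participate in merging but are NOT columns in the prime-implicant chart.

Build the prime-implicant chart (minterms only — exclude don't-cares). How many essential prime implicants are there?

size-2^0 implicants → 00000(✓)  00001(✓)  00010(✓)  00101(✓)  01000(✓)  01011(✓)  01101(✓)  01111(✓)  10001(✓)  10011(✓)  10100  11010(✓)  11101(✓)  11110(✓)
size-2^1 implicants → -0001  -1101  0-000  0-101  00-01  000-0  0000-  01-11  011-1  100-1  11-10
Unchecked terms (primes): -0001, -1101, 0-000, 0-101, 00-01, 000-0, 0000-, 01-11, 011-1, 100-1, 10100, 11-10
Minterm coverage:
  m0 ⊆ 0-000,000-0,0000-
  m1 ⊆ -0001,00-01,0000-
  m2 ⊆ 000-0 [E]
  m8 ⊆ 0-000 [E]
  m11 ⊆ 01-11 [E]
  m13 ⊆ -1101,0-101,011-1
  m15 ⊆ 01-11,011-1
  m17 ⊆ -0001,100-1
  m19 ⊆ 100-1 [E]
  m20 ⊆ 10100 [E]
  m26 ⊆ 11-10 [E]
  m29 ⊆ -1101 [E]
  m30 ⊆ 11-10 [E]
E = {-1101, 0-000, 000-0, 01-11, 100-1, 10100, 11-10}

7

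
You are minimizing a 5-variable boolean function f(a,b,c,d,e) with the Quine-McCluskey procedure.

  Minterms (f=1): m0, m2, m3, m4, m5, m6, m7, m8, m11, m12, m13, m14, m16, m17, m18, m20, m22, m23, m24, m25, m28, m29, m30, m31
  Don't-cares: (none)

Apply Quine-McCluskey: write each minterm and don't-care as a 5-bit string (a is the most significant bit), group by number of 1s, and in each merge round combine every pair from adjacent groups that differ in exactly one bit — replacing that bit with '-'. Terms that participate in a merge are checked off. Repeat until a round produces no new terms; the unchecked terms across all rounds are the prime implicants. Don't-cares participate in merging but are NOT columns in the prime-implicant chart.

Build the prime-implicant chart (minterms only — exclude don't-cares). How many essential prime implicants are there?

5

size-2^0 implicants → 00000(✓)  00010(✓)  00011(✓)  00100(✓)  00101(✓)  00110(✓)  00111(✓)  01000(✓)  01011(✓)  01100(✓)  01101(✓)  01110(✓)  10000(✓)  10001(✓)  10010(✓)  10100(✓)  10110(✓)  10111(✓)  11000(✓)  11001(✓)  11100(✓)  11101(✓)  11110(✓)  11111(✓)
size-2^1 implicants → -0000(✓)  -0010(✓)  -0100(✓)  -0110(✓)  -0111(✓)  -1000(✓)  -1100(✓)  -1101(✓)  -1110(✓)  0-000(✓)  0-011  0-100(✓)  0-101(✓)  0-110(✓)  00-00(✓)  00-10(✓)  00-11(✓)  000-0(✓)  0001-(✓)  001-0(✓)  001-1(✓)  0010-(✓)  0011-(✓)  01-00(✓)  011-0(✓)  0110-(✓)  1-000(✓)  1-001(✓)  1-100(✓)  1-110(✓)  1-111(✓)  10-00(✓)  10-10(✓)  100-0(✓)  1000-(✓)  101-0(✓)  1011-(✓)  11-00(✓)  11-01(✓)  1100-(✓)  111-0(✓)  111-1(✓)  1110-(✓)  1111-(✓)
size-2^2 implicants → --000(✓)  --100(✓)  --110(✓)  -0-00(✓)  -0-10(✓)  -00-0(✓)  -01-0(✓)  -011-  -1-00(✓)  -11-0(✓)  -110-  0--00(✓)  0-1-0(✓)  0-10-  00--0(✓)  00-1-  001--  1--00(✓)  1-00-  1-1-0(✓)  1-11-  10--0(✓)  11-0-  111--
size-2^3 implicants → ---00  --1-0  -0--0
Unchecked terms (primes): ---00, --1-0, -0--0, -011-, -110-, 0-011, 0-10-, 00-1-, 001--, 1-00-, 1-11-, 11-0-, 111--
Minterm coverage:
  m0 ⊆ ---00,-0--0
  m2 ⊆ -0--0,00-1-
  m3 ⊆ 0-011,00-1-
  m4 ⊆ ---00,--1-0,-0--0,0-10-,001--
  m5 ⊆ 0-10-,001--
  m6 ⊆ --1-0,-0--0,-011-,00-1-,001--
  m7 ⊆ -011-,00-1-,001--
  m8 ⊆ ---00 [E]
  m11 ⊆ 0-011 [E]
  m12 ⊆ ---00,--1-0,-110-,0-10-
  m13 ⊆ -110-,0-10-
  m14 ⊆ --1-0 [E]
  m16 ⊆ ---00,-0--0,1-00-
  m17 ⊆ 1-00- [E]
  m18 ⊆ -0--0 [E]
  m20 ⊆ ---00,--1-0,-0--0
  m22 ⊆ --1-0,-0--0,-011-,1-11-
  m23 ⊆ -011-,1-11-
  m24 ⊆ ---00,1-00-,11-0-
  m25 ⊆ 1-00-,11-0-
  m28 ⊆ ---00,--1-0,-110-,11-0-,111--
  m29 ⊆ -110-,11-0-,111--
  m30 ⊆ --1-0,1-11-,111--
  m31 ⊆ 1-11-,111--
E = {---00, --1-0, -0--0, 0-011, 1-00-}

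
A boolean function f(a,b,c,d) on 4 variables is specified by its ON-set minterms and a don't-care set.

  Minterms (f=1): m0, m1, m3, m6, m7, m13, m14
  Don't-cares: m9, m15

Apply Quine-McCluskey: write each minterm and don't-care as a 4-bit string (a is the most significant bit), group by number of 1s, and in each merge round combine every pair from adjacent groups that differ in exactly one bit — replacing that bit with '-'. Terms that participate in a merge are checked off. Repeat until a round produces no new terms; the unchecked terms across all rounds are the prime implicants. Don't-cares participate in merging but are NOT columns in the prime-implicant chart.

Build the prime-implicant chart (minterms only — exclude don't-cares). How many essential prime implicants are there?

size-2^0 implicants → 0000(✓)  0001(✓)  0011(✓)  0110(✓)  0111(✓)  1001(✓)  1101(✓)  1110(✓)  1111(✓)
size-2^1 implicants → -001  -110(✓)  -111(✓)  0-11  00-1  000-  011-(✓)  1-01  11-1  111-(✓)
size-2^2 implicants → -11-
Unchecked terms (primes): -001, -11-, 0-11, 00-1, 000-, 1-01, 11-1
Minterm coverage:
  m0 ⊆ 000- [E]
  m1 ⊆ -001,00-1,000-
  m3 ⊆ 0-11,00-1
  m6 ⊆ -11- [E]
  m7 ⊆ -11-,0-11
  m13 ⊆ 1-01,11-1
  m14 ⊆ -11- [E]
E = {-11-, 000-}

2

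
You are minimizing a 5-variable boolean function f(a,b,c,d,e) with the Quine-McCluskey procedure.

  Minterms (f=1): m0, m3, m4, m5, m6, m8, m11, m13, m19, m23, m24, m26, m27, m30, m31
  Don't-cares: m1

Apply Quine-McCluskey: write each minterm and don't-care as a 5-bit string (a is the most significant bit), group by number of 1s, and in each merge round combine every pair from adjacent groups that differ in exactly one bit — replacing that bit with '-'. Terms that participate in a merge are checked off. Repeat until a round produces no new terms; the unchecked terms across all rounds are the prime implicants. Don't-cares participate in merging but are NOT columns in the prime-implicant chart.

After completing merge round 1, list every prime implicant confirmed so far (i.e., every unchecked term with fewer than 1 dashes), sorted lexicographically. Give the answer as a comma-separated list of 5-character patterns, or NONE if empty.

NONE

Round 0: 00000✓ 00001✓ 00011✓ 00100✓ 00101✓ 00110✓ 01000✓ 01011✓ 01101✓ 10011✓ 10111✓ 11000✓ 11010✓ 11011✓ 11110✓ 11111✓
Round 1: -0011✓ -1000 -1011✓ 0-000 0-011✓ 0-101 00-00✓ 00-01✓ 000-1 0000-✓ 001-0 0010-✓ 1-011✓ 1-111✓ 10-11✓ 11-10✓ 11-11✓ 110-0 1101-✓ 1111-✓
Round 2: --011 00-0- 1--11 11-1-
PIs = {--011, -1000, 0-000, 0-101, 00-0-, 000-1, 001-0, 1--11, 11-1-, 110-0}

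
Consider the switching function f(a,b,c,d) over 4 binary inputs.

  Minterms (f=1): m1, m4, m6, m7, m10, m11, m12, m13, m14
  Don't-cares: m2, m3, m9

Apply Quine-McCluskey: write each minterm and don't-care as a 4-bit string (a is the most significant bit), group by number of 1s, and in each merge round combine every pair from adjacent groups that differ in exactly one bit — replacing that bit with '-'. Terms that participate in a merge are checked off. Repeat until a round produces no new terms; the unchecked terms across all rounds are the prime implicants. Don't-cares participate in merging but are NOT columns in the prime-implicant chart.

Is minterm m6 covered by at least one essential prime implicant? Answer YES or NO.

Round 0: 0001✓ 0010✓ 0011✓ 0100✓ 0110✓ 0111✓ 1001✓ 1010✓ 1011✓ 1100✓ 1101✓ 1110✓
Round 1: -001✓ -010✓ -011✓ -100✓ -110✓ 0-10✓ 0-11✓ 00-1✓ 001-✓ 01-0✓ 011-✓ 1-01 1-10✓ 10-1✓ 101-✓ 11-0✓ 110-
Round 2: --10 -0-1 -01- -1-0 0-1-
PIs = {--10, -0-1, -01-, -1-0, 0-1-, 1-01, 110-}
Coverage chart:
  m1: -0-1 ←essential
  m4: -1-0 ←essential
  m6: --10,-1-0,0-1-
  m7: 0-1- ←essential
  m10: --10,-01-
  m11: -0-1,-01-
  m12: -1-0,110-
  m13: 1-01,110-
  m14: --10,-1-0
Essential: -0-1, -1-0, 0-1-

YES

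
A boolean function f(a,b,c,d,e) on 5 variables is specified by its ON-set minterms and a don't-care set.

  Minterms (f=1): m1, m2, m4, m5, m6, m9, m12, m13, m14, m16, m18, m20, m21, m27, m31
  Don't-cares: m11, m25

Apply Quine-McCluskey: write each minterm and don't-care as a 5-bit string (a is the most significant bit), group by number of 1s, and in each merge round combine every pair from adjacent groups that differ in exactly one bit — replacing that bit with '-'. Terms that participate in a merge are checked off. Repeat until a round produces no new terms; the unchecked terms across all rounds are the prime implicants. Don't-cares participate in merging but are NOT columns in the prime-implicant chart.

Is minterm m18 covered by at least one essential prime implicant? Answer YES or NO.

NO

size-2^0 implicants → 00001(✓)  00010(✓)  00100(✓)  00101(✓)  00110(✓)  01001(✓)  01011(✓)  01100(✓)  01101(✓)  01110(✓)  10000(✓)  10010(✓)  10100(✓)  10101(✓)  11001(✓)  11011(✓)  11111(✓)
size-2^1 implicants → -0010  -0100(✓)  -0101(✓)  -1001(✓)  -1011(✓)  0-001(✓)  0-100(✓)  0-101(✓)  0-110(✓)  00-01(✓)  00-10  001-0(✓)  0010-(✓)  01-01(✓)  010-1(✓)  011-0(✓)  0110-(✓)  10-00  100-0  1010-(✓)  11-11  110-1(✓)
size-2^2 implicants → -010-  -10-1  0--01  0-1-0  0-10-
Unchecked terms (primes): -0010, -010-, -10-1, 0--01, 0-1-0, 0-10-, 00-10, 10-00, 100-0, 11-11
Minterm coverage:
  m1 ⊆ 0--01 [E]
  m2 ⊆ -0010,00-10
  m4 ⊆ -010-,0-1-0,0-10-
  m5 ⊆ -010-,0--01,0-10-
  m6 ⊆ 0-1-0,00-10
  m9 ⊆ -10-1,0--01
  m12 ⊆ 0-1-0,0-10-
  m13 ⊆ 0--01,0-10-
  m14 ⊆ 0-1-0 [E]
  m16 ⊆ 10-00,100-0
  m18 ⊆ -0010,100-0
  m20 ⊆ -010-,10-00
  m21 ⊆ -010- [E]
  m27 ⊆ -10-1,11-11
  m31 ⊆ 11-11 [E]
E = {-010-, 0--01, 0-1-0, 11-11}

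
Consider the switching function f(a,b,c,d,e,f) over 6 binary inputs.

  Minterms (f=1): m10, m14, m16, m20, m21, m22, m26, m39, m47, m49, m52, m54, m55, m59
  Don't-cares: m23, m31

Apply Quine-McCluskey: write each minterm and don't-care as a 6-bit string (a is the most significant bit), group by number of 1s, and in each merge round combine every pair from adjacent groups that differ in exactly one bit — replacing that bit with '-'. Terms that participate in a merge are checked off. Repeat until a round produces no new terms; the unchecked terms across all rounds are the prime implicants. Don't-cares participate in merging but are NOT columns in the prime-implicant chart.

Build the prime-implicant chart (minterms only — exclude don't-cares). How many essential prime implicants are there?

8

Round 0: 001010✓ 001110✓ 010000✓ 010100✓ 010101✓ 010110✓ 010111✓ 011010✓ 011111✓ 100111✓ 101111✓ 110001 110100✓ 110110✓ 110111✓ 111011
Round 1: -10100✓ -10110✓ -10111✓ 0-1010 001-10 01-111 010-00 0101-0✓ 0101-1✓ 01010-✓ 01011-✓ 1-0111 10-111 1101-0✓ 11011-✓
Round 2: -101-0 -1011- 0101--
PIs = {-101-0, -1011-, 0-1010, 001-10, 01-111, 010-00, 0101--, 1-0111, 10-111, 110001, 111011}
Coverage chart:
  m10: 0-1010,001-10
  m14: 001-10 ←essential
  m16: 010-00 ←essential
  m20: -101-0,010-00,0101--
  m21: 0101-- ←essential
  m22: -101-0,-1011-,0101--
  m26: 0-1010 ←essential
  m39: 1-0111,10-111
  m47: 10-111 ←essential
  m49: 110001 ←essential
  m52: -101-0 ←essential
  m54: -101-0,-1011-
  m55: -1011-,1-0111
  m59: 111011 ←essential
Essential: -101-0, 0-1010, 001-10, 010-00, 0101--, 10-111, 110001, 111011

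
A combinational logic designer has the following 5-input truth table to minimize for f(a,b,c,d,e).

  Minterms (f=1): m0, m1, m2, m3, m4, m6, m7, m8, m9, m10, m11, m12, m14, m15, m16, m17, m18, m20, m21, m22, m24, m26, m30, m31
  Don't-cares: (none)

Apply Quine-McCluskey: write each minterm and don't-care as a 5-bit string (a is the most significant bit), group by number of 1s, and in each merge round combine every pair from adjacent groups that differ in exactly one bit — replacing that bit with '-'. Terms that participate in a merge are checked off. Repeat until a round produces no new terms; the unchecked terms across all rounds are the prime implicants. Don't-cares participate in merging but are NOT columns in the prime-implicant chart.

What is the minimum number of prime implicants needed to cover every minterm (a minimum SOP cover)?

[col 0] 00000*, 00001*, 00010*, 00011*, 00100*, 00110*, 00111*, 01000*, 01001*, 01010*, 01011*, 01100*, 01110*, 01111*, 10000*, 10001*, 10010*, 10100*, 10101*, 10110*, 11000*, 11010*, 11110*, 11111*
[col 1] -0000*, -0001*, -0010*, -0100*, -0110*, -1000*, -1010*, -1110*, -1111*, 0-000*, 0-001*, 0-010*, 0-011*, 0-100*, 0-110*, 0-111*, 00-00*, 00-10*, 00-11*, 000-0*, 000-1*, 0000-*, 0001-*, 001-0*, 0011-*, 01-00*, 01-10*, 01-11*, 010-0*, 010-1*, 0100-*, 0101-*, 011-0*, 0111-*, 1-000*, 1-010*, 1-110*, 10-00*, 10-01*, 10-10*, 100-0*, 1000-*, 101-0*, 1010-*, 11-10*, 110-0*, 1111-*
[col 2] --000*, --010*, --110*, -0-00*, -0-10*, -00-0*, -000-, -01-0*, -1-10*, -10-0*, -111-, 0--00*, 0--10*, 0--11*, 0-0-0*, 0-0-1*, 0-00-*, 0-01-*, 0-1-0*, 0-11-*, 00--0*, 00-1-*, 000--*, 01--0*, 01-1-*, 010--*, 1--10*, 1-0-0*, 10--0*, 10-0-
[col 3] ---10, --0-0, -0--0, 0---0, 0--1-, 0-0--
Prime implicants: ---10, --0-0, -0--0, -000-, -111-, 0---0, 0--1-, 0-0--, 10-0-
PI chart (minterm → PIs covering it):
  0 | --0-0,-0--0,-000-,0---0,0-0--
  1 | -000-,0-0--
  2 | ---10,--0-0,-0--0,0---0,0--1-,0-0--
  3 | 0--1-,0-0--
  4 | -0--0,0---0
  6 | ---10,-0--0,0---0,0--1-
  7 | 0--1-  (sole → essential)
  8 | --0-0,0---0,0-0--
  9 | 0-0--  (sole → essential)
  10 | ---10,--0-0,0---0,0--1-,0-0--
  11 | 0--1-,0-0--
  12 | 0---0  (sole → essential)
  14 | ---10,-111-,0---0,0--1-
  15 | -111-,0--1-
  16 | --0-0,-0--0,-000-,10-0-
  17 | -000-,10-0-
  18 | ---10,--0-0,-0--0
  20 | -0--0,10-0-
  21 | 10-0-  (sole → essential)
  22 | ---10,-0--0
  24 | --0-0  (sole → essential)
  26 | ---10,--0-0
  30 | ---10,-111-
  31 | -111-  (sole → essential)
Essential prime implicants: --0-0, -111-, 0---0, 0--1-, 0-0--, 10-0-
Petrick residual → ---10
Minimum SOP uses 7 PIs: de' + c'e' + bcd + a'e' + a'd + a'c' + ab'd'

7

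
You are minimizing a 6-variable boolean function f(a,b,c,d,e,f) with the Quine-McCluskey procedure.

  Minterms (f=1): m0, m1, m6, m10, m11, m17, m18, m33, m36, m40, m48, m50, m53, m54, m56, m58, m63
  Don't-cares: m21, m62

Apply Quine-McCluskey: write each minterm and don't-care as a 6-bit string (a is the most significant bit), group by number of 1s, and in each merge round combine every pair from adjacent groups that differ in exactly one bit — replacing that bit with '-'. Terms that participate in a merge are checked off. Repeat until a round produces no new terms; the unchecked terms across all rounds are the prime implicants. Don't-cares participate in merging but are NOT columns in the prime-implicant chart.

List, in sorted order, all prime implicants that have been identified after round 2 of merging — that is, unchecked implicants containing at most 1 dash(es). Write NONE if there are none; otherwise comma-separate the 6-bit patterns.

size-2^0 implicants → 000000(✓)  000001(✓)  000110  001010(✓)  001011(✓)  010001(✓)  010010(✓)  010101(✓)  100001(✓)  100100  101000(✓)  110000(✓)  110010(✓)  110101(✓)  110110(✓)  111000(✓)  111010(✓)  111110(✓)  111111(✓)
size-2^1 implicants → -00001  -10010  -10101  0-0001  00000-  00101-  010-01  1-1000  11-000(✓)  11-010(✓)  11-110(✓)  110-10(✓)  1100-0(✓)  111-10(✓)  1110-0(✓)  11111-
size-2^2 implicants → 11--10  11-0-0
Unchecked terms (primes): -00001, -10010, -10101, 0-0001, 00000-, 000110, 00101-, 010-01, 1-1000, 100100, 11--10, 11-0-0, 11111-

-00001, -10010, -10101, 0-0001, 00000-, 000110, 00101-, 010-01, 1-1000, 100100, 11111-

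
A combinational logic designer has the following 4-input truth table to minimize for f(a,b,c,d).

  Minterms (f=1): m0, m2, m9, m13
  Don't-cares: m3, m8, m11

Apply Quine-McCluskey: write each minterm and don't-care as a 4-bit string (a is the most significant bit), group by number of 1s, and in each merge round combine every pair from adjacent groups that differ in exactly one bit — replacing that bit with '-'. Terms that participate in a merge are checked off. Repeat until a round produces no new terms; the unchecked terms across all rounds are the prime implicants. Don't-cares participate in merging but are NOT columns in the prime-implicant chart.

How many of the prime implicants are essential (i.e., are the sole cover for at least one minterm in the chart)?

1

[col 0] 0000*, 0010*, 0011*, 1000*, 1001*, 1011*, 1101*
[col 1] -000, -011, 00-0, 001-, 1-01, 10-1, 100-
Prime implicants: -000, -011, 00-0, 001-, 1-01, 10-1, 100-
PI chart (minterm → PIs covering it):
  0 | -000,00-0
  2 | 00-0,001-
  9 | 1-01,10-1,100-
  13 | 1-01  (sole → essential)
Essential prime implicants: 1-01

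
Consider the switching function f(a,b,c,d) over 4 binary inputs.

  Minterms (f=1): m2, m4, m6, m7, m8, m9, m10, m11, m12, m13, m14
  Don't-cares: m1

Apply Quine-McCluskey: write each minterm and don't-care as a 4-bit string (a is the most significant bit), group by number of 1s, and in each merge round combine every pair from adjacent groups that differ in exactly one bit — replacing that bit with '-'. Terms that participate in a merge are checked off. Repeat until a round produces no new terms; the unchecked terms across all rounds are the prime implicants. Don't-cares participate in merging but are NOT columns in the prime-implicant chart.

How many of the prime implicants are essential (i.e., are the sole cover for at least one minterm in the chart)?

5

[col 0] 0001*, 0010*, 0100*, 0110*, 0111*, 1000*, 1001*, 1010*, 1011*, 1100*, 1101*, 1110*
[col 1] -001, -010*, -100*, -110*, 0-10*, 01-0*, 011-, 1-00*, 1-01*, 1-10*, 10-0*, 10-1*, 100-*, 101-*, 11-0*, 110-*
[col 2] --10, -1-0, 1--0, 1-0-, 10--
Prime implicants: --10, -001, -1-0, 011-, 1--0, 1-0-, 10--
PI chart (minterm → PIs covering it):
  2 | --10  (sole → essential)
  4 | -1-0  (sole → essential)
  6 | --10,-1-0,011-
  7 | 011-  (sole → essential)
  8 | 1--0,1-0-,10--
  9 | -001,1-0-,10--
  10 | --10,1--0,10--
  11 | 10--  (sole → essential)
  12 | -1-0,1--0,1-0-
  13 | 1-0-  (sole → essential)
  14 | --10,-1-0,1--0
Essential prime implicants: --10, -1-0, 011-, 1-0-, 10--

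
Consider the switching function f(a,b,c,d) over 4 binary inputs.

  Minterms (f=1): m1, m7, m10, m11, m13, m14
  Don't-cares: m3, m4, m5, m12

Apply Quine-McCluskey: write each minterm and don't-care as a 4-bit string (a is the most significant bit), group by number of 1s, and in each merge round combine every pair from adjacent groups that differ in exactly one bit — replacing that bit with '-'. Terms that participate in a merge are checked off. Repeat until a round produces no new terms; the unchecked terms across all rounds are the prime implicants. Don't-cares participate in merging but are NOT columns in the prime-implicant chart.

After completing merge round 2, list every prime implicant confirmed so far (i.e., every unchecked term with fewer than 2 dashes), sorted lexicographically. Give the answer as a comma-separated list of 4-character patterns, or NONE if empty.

-011, 1-10, 101-, 11-0

Round 0: 0001✓ 0011✓ 0100✓ 0101✓ 0111✓ 1010✓ 1011✓ 1100✓ 1101✓ 1110✓
Round 1: -011 -100✓ -101✓ 0-01✓ 0-11✓ 00-1✓ 01-1✓ 010-✓ 1-10 101- 11-0 110-✓
Round 2: -10- 0--1
PIs = {-011, -10-, 0--1, 1-10, 101-, 11-0}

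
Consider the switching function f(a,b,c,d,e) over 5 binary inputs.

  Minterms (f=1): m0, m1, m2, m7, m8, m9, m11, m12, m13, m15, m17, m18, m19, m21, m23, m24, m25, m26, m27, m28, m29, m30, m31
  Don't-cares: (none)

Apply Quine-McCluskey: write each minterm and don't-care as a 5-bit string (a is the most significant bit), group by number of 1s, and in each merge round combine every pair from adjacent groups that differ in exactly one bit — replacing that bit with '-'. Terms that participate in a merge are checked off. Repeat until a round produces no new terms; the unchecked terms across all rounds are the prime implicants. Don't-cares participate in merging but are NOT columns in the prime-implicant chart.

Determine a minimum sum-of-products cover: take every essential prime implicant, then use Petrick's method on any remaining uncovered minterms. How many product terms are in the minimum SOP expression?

7

[col 0] 00000*, 00001*, 00010*, 00111*, 01000*, 01001*, 01011*, 01100*, 01101*, 01111*, 10001*, 10010*, 10011*, 10101*, 10111*, 11000*, 11001*, 11010*, 11011*, 11100*, 11101*, 11110*, 11111*
[col 1] -0001*, -0010, -0111*, -1000*, -1001*, -1011*, -1100*, -1101*, -1111*, 0-000*, 0-001*, 0-111*, 000-0, 0000-*, 01-00*, 01-01*, 01-11*, 010-1*, 0100-*, 011-1*, 0110-*, 1-001*, 1-010*, 1-011*, 1-101*, 1-111*, 10-01*, 10-11*, 100-1*, 1001-*, 101-1*, 11-00*, 11-01*, 11-10*, 11-11*, 110-0*, 110-1*, 1100-*, 1101-*, 111-0*, 111-1*, 1110-*, 1111-*
[col 2] --001, --111, -1-00*, -1-01*, -1-11*, -10-1*, -100-*, -11-1*, -110-*, 0-00-, 01--1*, 01-0-*, 1--01*, 1--11*, 1-0-1*, 1-01-, 1-1-1*, 10--1*, 11--0*, 11--1*, 11-0-*, 11-1-*, 110--*, 111--*
[col 3] -1--1, -1-0-, 1---1, 11---
Prime implicants: --001, --111, -0010, -1--1, -1-0-, 0-00-, 000-0, 1---1, 1-01-, 11---
PI chart (minterm → PIs covering it):
  0 | 0-00-,000-0
  1 | --001,0-00-
  2 | -0010,000-0
  7 | --111  (sole → essential)
  8 | -1-0-,0-00-
  9 | --001,-1--1,-1-0-,0-00-
  11 | -1--1  (sole → essential)
  12 | -1-0-  (sole → essential)
  13 | -1--1,-1-0-
  15 | --111,-1--1
  17 | --001,1---1
  18 | -0010,1-01-
  19 | 1---1,1-01-
  21 | 1---1  (sole → essential)
  23 | --111,1---1
  24 | -1-0-,11---
  25 | --001,-1--1,-1-0-,1---1,11---
  26 | 1-01-,11---
  27 | -1--1,1---1,1-01-,11---
  28 | -1-0-,11---
  29 | -1--1,-1-0-,1---1,11---
  30 | 11---  (sole → essential)
  31 | --111,-1--1,1---1,11---
Essential prime implicants: --111, -1--1, -1-0-, 1---1, 11---
Petrick residual → -0010, 0-00-
Minimum SOP uses 7 PIs: cde + b'c'de' + be + bd' + a'c'd' + ae + ab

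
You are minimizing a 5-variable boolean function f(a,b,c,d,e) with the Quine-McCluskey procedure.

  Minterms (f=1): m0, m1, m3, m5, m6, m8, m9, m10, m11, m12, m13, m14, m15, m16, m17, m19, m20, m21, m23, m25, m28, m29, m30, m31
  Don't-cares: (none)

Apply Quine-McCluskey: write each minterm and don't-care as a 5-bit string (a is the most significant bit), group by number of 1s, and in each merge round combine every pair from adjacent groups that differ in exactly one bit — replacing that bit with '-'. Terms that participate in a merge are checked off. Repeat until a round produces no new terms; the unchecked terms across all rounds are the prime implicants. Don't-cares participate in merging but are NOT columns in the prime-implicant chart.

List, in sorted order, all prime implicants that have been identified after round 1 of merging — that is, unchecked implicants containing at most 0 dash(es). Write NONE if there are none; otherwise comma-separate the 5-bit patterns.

NONE

Round 0: 00000✓ 00001✓ 00011✓ 00101✓ 00110✓ 01000✓ 01001✓ 01010✓ 01011✓ 01100✓ 01101✓ 01110✓ 01111✓ 10000✓ 10001✓ 10011✓ 10100✓ 10101✓ 10111✓ 11001✓ 11100✓ 11101✓ 11110✓ 11111✓
Round 1: -0000✓ -0001✓ -0011✓ -0101✓ -1001✓ -1100✓ -1101✓ -1110✓ -1111✓ 0-000✓ 0-001✓ 0-011✓ 0-101✓ 0-110 00-01✓ 000-1✓ 0000-✓ 01-00✓ 01-01✓ 01-10✓ 01-11✓ 010-0✓ 010-1✓ 0100-✓ 0101-✓ 011-0✓ 011-1✓ 0110-✓ 0111-✓ 1-001✓ 1-100✓ 1-101✓ 1-111✓ 10-00✓ 10-01✓ 10-11✓ 100-1✓ 1000-✓ 101-1✓ 1010-✓ 11-01✓ 111-0✓ 111-1✓ 1110-✓ 1111-✓
Round 2: --001✓ --101✓ -0-01✓ -00-1 -000- -1-01✓ -11-0✓ -11-1✓ -110-✓ -111-✓ 0--01✓ 0-0-1 0-00- 01--0✓ 01--1✓ 01-0-✓ 01-1-✓ 010--✓ 011--✓ 1--01✓ 1-1-1 1-10- 10--1 10-0- 111--✓
Round 3: ---01 -11-- 01---
PIs = {---01, -00-1, -000-, -11--, 0-0-1, 0-00-, 0-110, 01---, 1-1-1, 1-10-, 10--1, 10-0-}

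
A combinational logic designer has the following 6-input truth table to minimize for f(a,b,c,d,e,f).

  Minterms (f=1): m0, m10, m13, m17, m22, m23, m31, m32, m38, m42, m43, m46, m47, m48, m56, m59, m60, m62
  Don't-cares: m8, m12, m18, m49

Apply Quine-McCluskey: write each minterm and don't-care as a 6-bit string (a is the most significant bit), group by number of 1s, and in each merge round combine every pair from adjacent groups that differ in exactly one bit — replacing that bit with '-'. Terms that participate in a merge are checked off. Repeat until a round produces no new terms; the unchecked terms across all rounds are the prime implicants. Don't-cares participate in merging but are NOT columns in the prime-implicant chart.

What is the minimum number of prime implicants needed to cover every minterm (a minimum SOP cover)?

11

[col 0] 000000*, 001000*, 001010*, 001100*, 001101*, 010001*, 010010*, 010110*, 010111*, 011111*, 100000*, 100110*, 101010*, 101011*, 101110*, 101111*, 110000*, 110001*, 111000*, 111011*, 111100*, 111110*
[col 1] -00000, -01010, -10001, 00-000, 001-00, 0010-0, 00110-, 01-111, 010-10, 01011-, 1-0000, 1-1011, 1-1110, 10-110, 101-10*, 101-11*, 10101-*, 10111-*, 11-000, 11000-, 111-00, 1111-0
[col 2] 101-1-
Prime implicants: -00000, -01010, -10001, 00-000, 001-00, 0010-0, 00110-, 01-111, 010-10, 01011-, 1-0000, 1-1011, 1-1110, 10-110, 101-1-, 11-000, 11000-, 111-00, 1111-0
PI chart (minterm → PIs covering it):
  0 | -00000,00-000
  10 | -01010,0010-0
  13 | 00110-  (sole → essential)
  17 | -10001  (sole → essential)
  22 | 010-10,01011-
  23 | 01-111,01011-
  31 | 01-111  (sole → essential)
  32 | -00000,1-0000
  38 | 10-110  (sole → essential)
  42 | -01010,101-1-
  43 | 1-1011,101-1-
  46 | 1-1110,10-110,101-1-
  47 | 101-1-  (sole → essential)
  48 | 1-0000,11-000,11000-
  56 | 11-000,111-00
  59 | 1-1011  (sole → essential)
  60 | 111-00,1111-0
  62 | 1-1110,1111-0
Essential prime implicants: -10001, 00110-, 01-111, 1-1011, 10-110, 101-1-
Petrick residual → -00000, -01010, 010-10, 11-000, 1111-0
Minimum SOP uses 11 PIs: b'c'd'e'f' + b'cd'ef' + bc'd'e'f + a'b'cde' + a'bdef + a'bc'ef' + acd'ef + ab'def' + ab'ce + abd'e'f' + abcdf'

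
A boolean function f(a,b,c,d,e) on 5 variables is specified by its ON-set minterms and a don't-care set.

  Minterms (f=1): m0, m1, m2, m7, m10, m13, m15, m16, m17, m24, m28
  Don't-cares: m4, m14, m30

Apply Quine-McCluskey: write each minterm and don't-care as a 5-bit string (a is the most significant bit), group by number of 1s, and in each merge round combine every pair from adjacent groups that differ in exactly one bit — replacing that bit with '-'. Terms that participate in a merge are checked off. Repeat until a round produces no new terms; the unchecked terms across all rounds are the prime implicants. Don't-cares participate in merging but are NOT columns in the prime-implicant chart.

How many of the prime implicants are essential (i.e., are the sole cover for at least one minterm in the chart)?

3

size-2^0 implicants → 00000(✓)  00001(✓)  00010(✓)  00100(✓)  00111(✓)  01010(✓)  01101(✓)  01110(✓)  01111(✓)  10000(✓)  10001(✓)  11000(✓)  11100(✓)  11110(✓)
size-2^1 implicants → -0000(✓)  -0001(✓)  -1110  0-010  0-111  00-00  000-0  0000-(✓)  01-10  011-1  0111-  1-000  1000-(✓)  11-00  111-0
size-2^2 implicants → -000-
Unchecked terms (primes): -000-, -1110, 0-010, 0-111, 00-00, 000-0, 01-10, 011-1, 0111-, 1-000, 11-00, 111-0
Minterm coverage:
  m0 ⊆ -000-,00-00,000-0
  m1 ⊆ -000- [E]
  m2 ⊆ 0-010,000-0
  m7 ⊆ 0-111 [E]
  m10 ⊆ 0-010,01-10
  m13 ⊆ 011-1 [E]
  m15 ⊆ 0-111,011-1,0111-
  m16 ⊆ -000-,1-000
  m17 ⊆ -000- [E]
  m24 ⊆ 1-000,11-00
  m28 ⊆ 11-00,111-0
E = {-000-, 0-111, 011-1}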